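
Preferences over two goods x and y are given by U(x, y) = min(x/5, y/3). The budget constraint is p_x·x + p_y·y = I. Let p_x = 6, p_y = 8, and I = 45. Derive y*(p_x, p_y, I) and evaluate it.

y* = 2.5

With perfect complements, no substitution: consume in ratio x:y = 5:3.
Budget: p_x·x + p_y·(3/5)·x = I, so (5·p_x + 3·p_y)·x = 5·I.
Demand: x*(p_x,p_y,I) = 5·I/(5·p_x + 3·p_y), y* = 3·I/(5·p_x + 3·p_y).
Here 5·6 + 3·8 = 54, giving y* = 2.5.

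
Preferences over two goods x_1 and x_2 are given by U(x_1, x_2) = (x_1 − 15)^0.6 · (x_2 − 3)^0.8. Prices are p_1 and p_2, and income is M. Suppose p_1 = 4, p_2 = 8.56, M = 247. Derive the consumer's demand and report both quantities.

MRS = (3/4)·(x_2−3)/(x_1−15). Tangency with p_1/p_2 gives x_2−3 = (4/3)·(p_1/p_2)·(x_1−15).
Substituting into the budget: x_1* = 15 + 3/7·(M − 15·p_1 − 3·p_2)/p_1, and x_2* = 3 + 4/7·(…)/p_2.
Discretionary income = 247 − 15·4 − 3·8.56 = 161.32; x_1* = 15 + 3/7·161.32/4 = 32.2843; x_2* = 3 + 4/7·161.32/8.56 = 13.769.

x_1* = 32.2843, x_2* = 13.769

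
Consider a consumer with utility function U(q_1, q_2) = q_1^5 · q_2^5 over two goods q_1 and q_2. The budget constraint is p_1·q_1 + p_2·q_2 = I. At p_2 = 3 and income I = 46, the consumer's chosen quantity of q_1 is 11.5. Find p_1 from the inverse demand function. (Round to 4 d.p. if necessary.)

The MRS is q_2/q_1. Set MRS = p_1/p_2.
So 5·p_2·q_2 = 5·p_1·q_1; combined with the budget, a share 0.5 of income goes to q_1.
Demand: q_1*(p_1,p_2,I) = 0.5·I/p_1 and q_2* = 0.5·I/p_2.
Set q_1* = 11.5 in the demand function and solve for p_1: p_1 = 2.

p_1 = 2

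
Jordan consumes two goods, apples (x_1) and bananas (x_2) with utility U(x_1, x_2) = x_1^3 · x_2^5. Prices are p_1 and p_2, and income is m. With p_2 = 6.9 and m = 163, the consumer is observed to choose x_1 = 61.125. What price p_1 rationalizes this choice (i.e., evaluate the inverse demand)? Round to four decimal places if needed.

MU_x_1/MU_x_2 = (3·x_2)/(5·x_1); tangency sets this equal to p_1/p_2.
So 3·p_2·x_2 = 5·p_1·x_1; combined with the budget, a share 0.375 of income goes to x_1.
Demand: x_1*(p_1,p_2,m) = 0.375·m/p_1 and x_2* = 0.625·m/p_2.
Set x_1* = 61.125 in the demand function and solve for p_1: p_1 = 1.

p_1 = 1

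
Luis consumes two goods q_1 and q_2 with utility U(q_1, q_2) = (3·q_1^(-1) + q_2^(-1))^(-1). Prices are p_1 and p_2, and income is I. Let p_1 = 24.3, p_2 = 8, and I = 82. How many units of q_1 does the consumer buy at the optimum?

MU_q_1 ∝ 3·q_1^(-2), MU_q_2 ∝ q_2^(-2), so MRS = 3·(q_2/q_1)^(2) = p_1/p_2.
Hence q_2/q_1 = ((1/3)·p_1/p_2)^(1/(2)), i.e. raised to the 0.5 power.
With the ratio pinned down, the budget gives q_1* = I/(p_1 + p_2·(q_2/q_1)) and q_2* = (q_2/q_1)·q_1*.
Numerically q_2/q_1 = 1.006231, so q_1* = 82/(24.3 + 8·1.006231) = 2.5348.

q_1* = 2.5348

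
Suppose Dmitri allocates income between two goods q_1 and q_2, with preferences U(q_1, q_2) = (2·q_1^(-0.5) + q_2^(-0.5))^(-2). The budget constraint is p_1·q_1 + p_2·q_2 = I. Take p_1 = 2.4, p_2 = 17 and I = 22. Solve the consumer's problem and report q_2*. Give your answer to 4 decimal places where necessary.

q_2* = 0.7085

From the CES first-order condition, 2·(q_2/q_1)^(1.5) = p_1/p_2.
Solve for the ratio: q_2/q_1 = [(1/2)·p_1/p_2]^(2/3).
With the ratio pinned down, the budget gives q_1* = I/(p_1 + p_2·(q_2/q_1)) and q_2* = (q_2/q_1)·q_1*.
Numerically q_2/q_1 = 0.1708, so q_1* = 22/(2.4 + 17·0.1708) = 4.1481 and q_2* = 0.1708·4.1481 = 0.7085.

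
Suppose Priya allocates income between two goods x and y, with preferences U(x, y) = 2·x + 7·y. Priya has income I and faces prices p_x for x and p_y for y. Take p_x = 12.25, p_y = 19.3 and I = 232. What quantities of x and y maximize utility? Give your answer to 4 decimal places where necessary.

y gives more utility per dollar, so spend all income on y: y* = I/p_y, x* = 0.
Numerically: x* = 0, y* = 12.0207.

x* = 0, y* = 12.0207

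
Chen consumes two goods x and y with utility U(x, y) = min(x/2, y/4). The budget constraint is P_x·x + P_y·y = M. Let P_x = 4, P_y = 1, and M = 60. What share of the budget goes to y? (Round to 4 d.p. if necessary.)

With perfect complements, no substitution: consume in ratio x:y = 2:4.
Budget: P_x·x + P_y·2·x = M, so (2·P_x + 4·P_y)·x = 2·M.
Demand: x*(P_x,P_y,M) = 2·M/(2·P_x + 4·P_y), y* = 4·M/(2·P_x + 4·P_y).
Here 2·4 + 4·1 = 12, giving x* = 10 and y* = 20.
Expenditure on y: 1·20 = 20; share = 0.3333.

share on y = 0.3333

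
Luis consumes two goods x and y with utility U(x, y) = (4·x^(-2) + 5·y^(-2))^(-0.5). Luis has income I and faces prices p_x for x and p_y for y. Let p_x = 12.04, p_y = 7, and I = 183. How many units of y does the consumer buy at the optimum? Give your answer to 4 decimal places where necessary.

y* = 11.2074

MRS = MU_x/MU_y = (4/5)·(y/x)^(3). Set equal to p_x/p_y.
Hence y/x = ((5/4)·p_x/p_y)^(1/(3)), i.e. raised to the 1/3 power.
With the ratio pinned down, the budget gives x* = I/(p_x + p_y·(y/x)) and y* = (y/x)·x*.
Numerically y/x = 1.290663, so x* = 183/(12.04 + 7·1.290663) = 8.6834 and y* = 1.290663·8.6834 = 11.2074.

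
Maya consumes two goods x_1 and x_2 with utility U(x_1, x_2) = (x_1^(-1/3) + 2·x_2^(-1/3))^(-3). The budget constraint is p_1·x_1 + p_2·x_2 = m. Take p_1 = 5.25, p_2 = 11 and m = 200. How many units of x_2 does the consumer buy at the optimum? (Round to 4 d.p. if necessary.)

x_2* = 12.1681

Numerically x_2/x_1 = 0.965712, so x_1* = 200/(5.25 + 11·0.965712) = 12.6001 and x_2* = 0.965712·12.6001 = 12.1681.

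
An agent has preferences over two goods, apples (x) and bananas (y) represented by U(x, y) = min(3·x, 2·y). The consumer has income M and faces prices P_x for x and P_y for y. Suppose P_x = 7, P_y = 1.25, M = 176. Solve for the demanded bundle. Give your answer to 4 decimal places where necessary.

x* = 19.831, y* = 29.7465

Demand: x*(P_x,P_y,M) = 2·M/(2·P_x + 3·P_y), y* = 3·M/(2·P_x + 3·P_y).
Here 2·7 + 3·1.25 = 17.75, giving x* = 19.831 and y* = 29.7465.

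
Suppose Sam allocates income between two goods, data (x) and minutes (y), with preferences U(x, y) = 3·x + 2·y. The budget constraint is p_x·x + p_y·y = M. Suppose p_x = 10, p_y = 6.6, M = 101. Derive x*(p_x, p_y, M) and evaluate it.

x* = 0

Linear utility — the consumer picks whichever good has higher MU/price: 3/10 = 0.3 vs 2/6.6 = 0.303.
y gives more utility per dollar, so spend all income on y: y* = M/p_y, x* = 0.
Numerically: x* = 0, y* = 15.303.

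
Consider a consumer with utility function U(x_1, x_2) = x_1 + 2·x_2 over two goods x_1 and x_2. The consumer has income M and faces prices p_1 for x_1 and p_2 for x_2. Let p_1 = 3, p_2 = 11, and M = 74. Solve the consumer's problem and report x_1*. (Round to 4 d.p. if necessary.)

x_1* = 24.6667

Linear utility — the consumer picks whichever good has higher MU/price: 1/3 = 0.3333 vs 2/11 = 0.1818.
x_1 gives more utility per dollar, so spend all income on x_1: x_1* = M/p_1, x_2* = 0.
Numerically: x_1* = 24.6667, x_2* = 0.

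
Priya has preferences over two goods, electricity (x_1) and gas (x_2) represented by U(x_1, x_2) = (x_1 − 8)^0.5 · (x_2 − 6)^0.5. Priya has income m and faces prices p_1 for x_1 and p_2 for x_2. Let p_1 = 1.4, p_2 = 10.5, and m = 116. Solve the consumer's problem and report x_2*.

MRS = (x_2−6)/(x_1−8). Tangency with p_1/p_2 gives x_2−6 = (p_1/p_2)·(x_1−8).
Substituting into the budget: x_1* = 8 + 0.5·(m − 8·p_1 − 6·p_2)/p_1, and x_2* = 6 + 0.5·(…)/p_2.
Discretionary income = 116 − 8·1.4 − 6·10.5 = 41.8; x_2* = 6 + 0.5·41.8/10.5 = 7.9905.

x_2* = 7.9905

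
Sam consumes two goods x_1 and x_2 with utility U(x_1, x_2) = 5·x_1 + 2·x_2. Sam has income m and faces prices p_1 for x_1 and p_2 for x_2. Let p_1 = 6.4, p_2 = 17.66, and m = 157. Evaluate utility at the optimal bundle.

x_1 gives more utility per dollar, so spend all income on x_1: x_1* = m/p_1, x_2* = 0.
Numerically: x_1* = 24.5312, x_2* = 0.
Utility at the optimum: U(24.5312, 0) = 122.6562.

V = 122.6562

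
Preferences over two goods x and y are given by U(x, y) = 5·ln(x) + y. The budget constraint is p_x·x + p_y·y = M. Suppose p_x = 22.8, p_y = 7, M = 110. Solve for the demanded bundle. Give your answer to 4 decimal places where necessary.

Set MRS = p_x/p_y: (5/x)/1 = p_x/p_y.
So x*(p_x,p_y) = 5·p_y/p_x, independent of income; and y* = (M − 5·p_y)/p_y.
At the given prices: x* = 5·7/22.8 = 1.5351, and y* = 10.7143.

x* = 1.5351, y* = 10.7143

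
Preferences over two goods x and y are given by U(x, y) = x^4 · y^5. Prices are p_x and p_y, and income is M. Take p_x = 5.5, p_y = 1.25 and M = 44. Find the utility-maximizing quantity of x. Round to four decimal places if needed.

x* = 3.5556

Tangency: MRS = (4/5)·y/x = p_x/p_y.
So 4·p_y·y = 5·p_x·x; combined with the budget, a share 4/9 of income goes to x.
Demand: x*(p_x,p_y,M) = 4/9·M/p_x and y* = 5/9·M/p_y.
At p_x=5.5, p_y=1.25, M=44: x* = 4/9·44/5.5 = 3.5556.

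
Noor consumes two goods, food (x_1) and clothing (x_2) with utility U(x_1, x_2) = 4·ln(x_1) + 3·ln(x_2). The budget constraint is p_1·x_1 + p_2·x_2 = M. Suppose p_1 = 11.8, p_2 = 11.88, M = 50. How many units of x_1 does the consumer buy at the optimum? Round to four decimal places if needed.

MU_x_1/MU_x_2 = (4·x_2)/(3·x_1); tangency sets this equal to p_1/p_2.
So 4·p_2·x_2 = 3·p_1·x_1; combined with the budget, a share 4/7 of income goes to x_1.
Demand: x_1*(p_1,p_2,M) = 4/7·M/p_1 and x_2* = 3/7·M/p_2.
At p_1=11.8, p_2=11.88, M=50: x_1* = 4/7·50/11.8 = 2.4213.

x_1* = 2.4213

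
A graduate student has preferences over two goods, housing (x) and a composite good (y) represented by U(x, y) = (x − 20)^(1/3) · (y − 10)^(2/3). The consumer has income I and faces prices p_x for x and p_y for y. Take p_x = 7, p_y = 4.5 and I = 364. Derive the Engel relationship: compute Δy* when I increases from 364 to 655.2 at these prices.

Let x' = x−20, y' = y−10. MRS = (1/2)·y'/x' = p_x/p_y.
After buying the subsistence bundle (20, 10), a share 1/3 of the remaining income goes to x: x* = 20 + 1/3·(I − 20p_x − 10p_y)/p_x.
Discretionary income = 364 − 20·7 − 10·4.5 = 179; y* = 10 + 2/3·179/4.5 = 36.5185.
At I' = 655.2: y* = 79.6593. Change: 79.6593 − 36.5185 = 43.1407.

Δy* = 43.1407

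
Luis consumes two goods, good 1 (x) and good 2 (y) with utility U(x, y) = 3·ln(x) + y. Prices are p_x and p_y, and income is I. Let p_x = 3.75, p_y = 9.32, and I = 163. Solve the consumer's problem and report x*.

x* = 7.456

MU_x = 3/x, MU_y = 1. Tangency: 3/x = p_x/p_y.
So x*(p_x,p_y) = 3·p_y/p_x, independent of income; and y* = (I − 3·p_y)/p_y.
At the given prices: x* = 3·9.32/3.75 = 7.456.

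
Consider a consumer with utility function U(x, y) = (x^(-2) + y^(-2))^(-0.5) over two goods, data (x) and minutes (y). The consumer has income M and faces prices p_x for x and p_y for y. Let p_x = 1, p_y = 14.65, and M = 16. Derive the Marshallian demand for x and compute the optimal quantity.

MRS = MU_x/MU_y = (y/x)^(3). Set equal to p_x/p_y.
Hence y/x = (p_x/p_y)^(1/(3)), i.e. raised to the 1/3 power.
With the ratio pinned down, the budget gives x* = M/(p_x + p_y·(y/x)) and y* = (y/x)·x*.
Numerically y/x = 0.408684, so x* = 16/(1 + 14.65·0.408684) = 2.2899.

x* = 2.2899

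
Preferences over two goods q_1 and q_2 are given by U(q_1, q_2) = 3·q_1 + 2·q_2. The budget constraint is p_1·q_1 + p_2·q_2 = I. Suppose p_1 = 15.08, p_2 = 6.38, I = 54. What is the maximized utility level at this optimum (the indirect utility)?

V = 16.9279

Perfect substitutes: compare marginal utility per dollar. 3/p_1 vs 2/p_2 → 0.1989 vs 0.3135.
q_2 gives more utility per dollar, so spend all income on q_2: q_2* = I/p_2, q_1* = 0.
Numerically: q_1* = 0, q_2* = 8.4639.
Utility at the optimum: U(0, 8.4639) = 16.9279.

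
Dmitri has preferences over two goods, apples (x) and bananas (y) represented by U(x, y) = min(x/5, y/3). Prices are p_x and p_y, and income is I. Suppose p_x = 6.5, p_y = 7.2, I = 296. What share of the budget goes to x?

share on x = 0.6007

With perfect complements, no substitution: consume in ratio x:y = 5:3.
Budget: p_x·x + p_y·(3/5)·x = I, so (5·p_x + 3·p_y)·x = 5·I.
Demand: x*(p_x,p_y,I) = 5·I/(5·p_x + 3·p_y), y* = 3·I/(5·p_x + 3·p_y).
Here 5·6.5 + 3·7.2 = 54.1, giving x* = 27.3567 and y* = 16.414.
Expenditure on x: 6.5·27.3567 = 177.8189; share = 0.6007.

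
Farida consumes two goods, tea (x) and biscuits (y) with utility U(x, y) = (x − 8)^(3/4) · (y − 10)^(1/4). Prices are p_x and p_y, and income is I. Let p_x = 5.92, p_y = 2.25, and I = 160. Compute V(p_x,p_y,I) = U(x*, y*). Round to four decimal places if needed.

Discretionary income = 160 − 8·5.92 − 10·2.25 = 90.14; x* = 8 + 0.75·90.14/5.92 = 19.4198; y* = 10 + 0.25·90.14/2.25 = 20.0156.
Utility at the optimum: U(19.4198, 20.0156) = 11.0513.

V = 11.0513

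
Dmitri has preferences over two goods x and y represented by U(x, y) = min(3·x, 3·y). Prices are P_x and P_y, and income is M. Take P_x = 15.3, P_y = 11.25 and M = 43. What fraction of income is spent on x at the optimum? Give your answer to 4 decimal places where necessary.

With perfect complements, no substitution: consume in ratio x:y = 3:3.
Budget: P_x·x + P_y·x = M, so (3·P_x + 3·P_y)·x = 3·M.
Demand: x*(P_x,P_y,M) = 3·M/(3·P_x + 3·P_y), y* = 3·M/(3·P_x + 3·P_y).
Here 3·15.3 + 3·11.25 = 79.65, giving x* = 1.6196 and y* = 1.6196.
Expenditure on x: 15.3·1.6196 = 24.7797; share = 0.5763.

share on x = 0.5763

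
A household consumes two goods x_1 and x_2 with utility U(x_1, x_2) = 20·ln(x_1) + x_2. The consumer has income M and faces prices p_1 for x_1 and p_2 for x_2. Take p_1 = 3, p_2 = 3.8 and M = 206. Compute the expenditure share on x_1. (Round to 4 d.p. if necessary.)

share on x_1 = 0.3689

So x_1*(p_1,p_2) = 20·p_2/p_1, independent of income; and x_2* = (M − 20·p_2)/p_2.
At the given prices: x_1* = 20·3.8/3 = 25.3333, and x_2* = 34.2105.
Expenditure on x_1: 3·25.3333 = 76; share = 0.3689.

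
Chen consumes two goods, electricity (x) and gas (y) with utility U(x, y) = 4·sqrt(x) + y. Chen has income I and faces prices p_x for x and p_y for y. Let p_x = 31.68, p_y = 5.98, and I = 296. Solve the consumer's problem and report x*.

x* = 0.1425

Plugging in: x* = (2·5.98/31.68)² = 0.1425.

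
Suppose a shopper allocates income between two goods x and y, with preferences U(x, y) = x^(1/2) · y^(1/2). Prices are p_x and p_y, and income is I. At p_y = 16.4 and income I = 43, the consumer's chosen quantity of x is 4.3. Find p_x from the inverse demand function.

The MRS is y/x. Set MRS = p_x/p_y.
So 0.5·p_y·y = 0.5·p_x·x; combined with the budget, a share 0.5 of income goes to x.
Demand: x*(p_x,p_y,I) = 0.5·I/p_x and y* = 0.5·I/p_y.
Set x* = 4.3 in the demand function and solve for p_x: p_x = 5.

p_x = 5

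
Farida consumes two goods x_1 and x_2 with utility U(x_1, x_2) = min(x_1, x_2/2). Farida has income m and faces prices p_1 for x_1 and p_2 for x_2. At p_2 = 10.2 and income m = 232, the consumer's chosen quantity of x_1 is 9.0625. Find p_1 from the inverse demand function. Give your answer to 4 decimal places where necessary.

p_1 = 5.2

Leontief preferences: the optimum is at the kink where x_1/1 = x_2/2, i.e. x_2 = 2·x_1.
Budget: p_1·x_1 + p_2·2·x_1 = m, so (p_1 + 2·p_2)·x_1 = m.
Demand: x_1*(p_1,p_2,m) = m/(p_1 + 2·p_2), x_2* = 2·m/(p_1 + 2·p_2).
Set x_1* = 9.0625 in the demand function and solve for p_1: p_1 = 5.2.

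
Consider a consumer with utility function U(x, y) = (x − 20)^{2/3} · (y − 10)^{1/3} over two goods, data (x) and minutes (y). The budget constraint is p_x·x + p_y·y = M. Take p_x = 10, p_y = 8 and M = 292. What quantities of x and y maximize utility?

Let x' = x−20, y' = y−10. MRS = 2·y'/x' = p_x/p_y.
Substituting into the budget: x* = 20 + 2/3·(M − 20·p_x − 10·p_y)/p_x, and y* = 10 + 1/3·(…)/p_y.
Discretionary income = 292 − 20·10 − 10·8 = 12; x* = 20 + 2/3·12/10 = 20.8; y* = 10 + 1/3·12/8 = 10.5.

x* = 20.8, y* = 10.5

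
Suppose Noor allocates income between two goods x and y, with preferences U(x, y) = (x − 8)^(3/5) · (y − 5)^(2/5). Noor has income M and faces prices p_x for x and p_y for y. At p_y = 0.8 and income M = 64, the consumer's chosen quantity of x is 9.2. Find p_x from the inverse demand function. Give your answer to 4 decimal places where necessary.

This is Cobb-Douglas in (x−8, y−5): tangency gives 0.6·p_y·(y−5) = 0.4·p_x·(x−8).
After buying the subsistence bundle (8, 5), a share 0.6 of the remaining income goes to x: x* = 8 + 0.6·(M − 8p_x − 5p_y)/p_x.
Set x* = 9.2 in the demand function and solve for p_x: p_x = 6.

p_x = 6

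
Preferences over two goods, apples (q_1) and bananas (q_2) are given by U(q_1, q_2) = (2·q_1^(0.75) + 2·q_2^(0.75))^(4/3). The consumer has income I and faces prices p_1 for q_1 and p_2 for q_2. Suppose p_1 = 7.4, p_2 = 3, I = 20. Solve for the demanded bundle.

MRS = MU_q_1/MU_q_2 = (q_2/q_1)^(0.25). Set equal to p_1/p_2.
Solve for the ratio: q_2/q_1 = [p_1/p_2]^(4).
Substitute q_2 = (q_2/q_1)·q_1 into the budget: q_1* = I/(p_1 + p_2·(q_2/q_1)).
Numerically q_2/q_1 = 37.020464, so q_1* = 20/(7.4 + 3·37.020464) = 0.1688 and q_2* = 37.020464·0.1688 = 6.2502.

q_1* = 0.1688, q_2* = 6.2502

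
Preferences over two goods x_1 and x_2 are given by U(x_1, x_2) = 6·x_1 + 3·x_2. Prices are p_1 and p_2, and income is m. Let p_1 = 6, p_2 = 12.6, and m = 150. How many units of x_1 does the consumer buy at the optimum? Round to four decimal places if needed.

x_1* = 25

Perfect substitutes: compare marginal utility per dollar. 6/p_1 vs 3/p_2 → 1 vs 0.2381.
x_1 gives more utility per dollar, so spend all income on x_1: x_1* = m/p_1, x_2* = 0.
Numerically: x_1* = 25, x_2* = 0.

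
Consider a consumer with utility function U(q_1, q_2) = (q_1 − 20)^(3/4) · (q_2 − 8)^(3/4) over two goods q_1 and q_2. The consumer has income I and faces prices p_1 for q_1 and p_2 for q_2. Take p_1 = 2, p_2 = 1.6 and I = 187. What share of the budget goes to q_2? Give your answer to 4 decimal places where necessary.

share on q_2 = 0.4273

After buying the subsistence bundle (20, 8), a share 0.5 of the remaining income goes to q_1: q_1* = 20 + 0.5·(I − 20p_1 − 8p_2)/p_1.
Discretionary income = 187 − 20·2 − 8·1.6 = 134.2; q_1* = 20 + 0.5·134.2/2 = 53.55; q_2* = 8 + 0.5·134.2/1.6 = 49.9375.
Expenditure on q_2: 1.6·49.9375 = 79.9; share = 0.4273.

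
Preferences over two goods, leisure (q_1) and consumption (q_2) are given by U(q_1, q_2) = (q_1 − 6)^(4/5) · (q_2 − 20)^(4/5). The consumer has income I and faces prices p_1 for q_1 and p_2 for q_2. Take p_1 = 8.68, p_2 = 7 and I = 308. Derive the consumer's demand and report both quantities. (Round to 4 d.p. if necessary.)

q_1* = 12.6774, q_2* = 28.28

Let q_1' = q_1−6, q_2' = q_2−20. MRS = q_2'/q_1' = p_1/p_2.
Substituting into the budget: q_1* = 6 + 0.5·(I − 6·p_1 − 20·p_2)/p_1, and q_2* = 20 + 0.5·(…)/p_2.
Discretionary income = 308 − 6·8.68 − 20·7 = 115.92; q_1* = 6 + 0.5·115.92/8.68 = 12.6774; q_2* = 20 + 0.5·115.92/7 = 28.28.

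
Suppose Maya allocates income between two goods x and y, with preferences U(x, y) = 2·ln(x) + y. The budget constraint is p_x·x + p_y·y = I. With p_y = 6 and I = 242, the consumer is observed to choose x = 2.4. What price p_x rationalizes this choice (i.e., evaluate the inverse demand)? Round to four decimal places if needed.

MU_x = 2/x, MU_y = 1. Tangency: 2/x = p_x/p_y.
So x*(p_x,p_y) = 2·p_y/p_x, independent of income; and y* = (I − 2·p_y)/p_y.
Set x* = 2.4 in the demand function and solve for p_x: p_x = 5.

p_x = 5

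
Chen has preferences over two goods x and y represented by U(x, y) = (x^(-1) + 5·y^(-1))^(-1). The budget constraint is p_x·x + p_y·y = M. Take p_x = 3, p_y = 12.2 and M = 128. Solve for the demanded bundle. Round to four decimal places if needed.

x* = 7.7446, y* = 8.5874

MU_x ∝ x^(-2), MU_y ∝ 5·y^(-2), so MRS = (1/5)·(y/x)^(2) = p_x/p_y.
Hence y/x = (5·p_x/p_y)^(1/(2)), i.e. raised to the 0.5 power.
Substitute y = (y/x)·x into the budget: x* = M/(p_x + p_y·(y/x)).
Numerically y/x = 1.108832, so x* = 128/(3 + 12.2·1.108832) = 7.7446 and y* = 1.108832·7.7446 = 8.5874.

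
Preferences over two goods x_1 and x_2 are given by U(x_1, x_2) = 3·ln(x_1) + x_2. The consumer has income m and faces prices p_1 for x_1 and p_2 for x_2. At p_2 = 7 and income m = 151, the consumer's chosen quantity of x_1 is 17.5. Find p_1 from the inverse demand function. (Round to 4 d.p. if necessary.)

p_1 = 1.2

Set MRS = p_1/p_2: (3/x_1)/1 = p_1/p_2.
So x_1*(p_1,p_2) = 3·p_2/p_1, independent of income; and x_2* = (m − 3·p_2)/p_2.
Set x_1* = 17.5 in the demand function and solve for p_1: p_1 = 1.2.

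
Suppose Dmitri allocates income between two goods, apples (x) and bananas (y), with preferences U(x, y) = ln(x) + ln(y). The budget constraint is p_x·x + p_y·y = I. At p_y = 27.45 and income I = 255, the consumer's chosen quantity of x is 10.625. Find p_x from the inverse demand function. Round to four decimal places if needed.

p_x = 12

The MRS is y/x. Set MRS = p_x/p_y.
So p_y·y = p_x·x; combined with the budget, a share 0.5 of income goes to x.
Demand: x*(p_x,p_y,I) = 0.5·I/p_x and y* = 0.5·I/p_y.
Set x* = 10.625 in the demand function and solve for p_x: p_x = 12.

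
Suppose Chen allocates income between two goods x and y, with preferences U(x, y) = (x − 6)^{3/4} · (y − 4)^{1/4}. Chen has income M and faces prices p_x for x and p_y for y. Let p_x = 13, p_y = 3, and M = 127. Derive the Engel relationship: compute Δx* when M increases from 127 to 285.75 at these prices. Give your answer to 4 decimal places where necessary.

Δx* = 9.1587

Let x' = x−6, y' = y−4. MRS = 3·y'/x' = p_x/p_y.
Substituting into the budget: x* = 6 + 0.75·(M − 6·p_x − 4·p_y)/p_x, and y* = 4 + 0.25·(…)/p_y.
Discretionary income = 127 − 6·13 − 4·3 = 37; x* = 6 + 0.75·37/13 = 8.1346.
At M' = 285.75: x* = 17.2933. Change: 17.2933 − 8.1346 = 9.1587.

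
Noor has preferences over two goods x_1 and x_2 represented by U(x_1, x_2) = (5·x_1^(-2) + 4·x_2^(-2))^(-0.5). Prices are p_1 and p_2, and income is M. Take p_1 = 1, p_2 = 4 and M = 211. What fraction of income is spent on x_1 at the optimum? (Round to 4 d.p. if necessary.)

share on x_1 = 0.2995

MU_x_1 ∝ 5·x_1^(-3), MU_x_2 ∝ 4·x_2^(-3), so MRS = (5/4)·(x_2/x_1)^(3) = p_1/p_2.
Hence x_2/x_1 = ((4/5)·p_1/p_2)^(1/(3)), i.e. raised to the 1/3 power.
Substitute x_2 = (x_2/x_1)·x_1 into the budget: x_1* = M/(p_1 + p_2·(x_2/x_1)).
Numerically x_2/x_1 = 0.584804, so x_1* = 211/(1 + 4·0.584804) = 63.1885 and x_2* = 0.584804·63.1885 = 36.9529.
Expenditure on x_1: 1·63.1885 = 63.1885; share = 0.2995.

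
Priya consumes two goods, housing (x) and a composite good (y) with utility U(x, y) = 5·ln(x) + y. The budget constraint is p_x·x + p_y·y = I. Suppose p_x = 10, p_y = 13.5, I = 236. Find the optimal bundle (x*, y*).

x* = 6.75, y* = 12.4815

So x*(p_x,p_y) = 5·p_y/p_x, independent of income; and y* = (I − 5·p_y)/p_y.
At the given prices: x* = 5·13.5/10 = 6.75, and y* = 12.4815.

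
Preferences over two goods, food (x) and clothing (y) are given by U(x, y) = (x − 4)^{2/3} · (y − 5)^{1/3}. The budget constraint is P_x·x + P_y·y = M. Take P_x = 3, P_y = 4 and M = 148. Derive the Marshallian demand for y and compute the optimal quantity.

y* = 14.6667

MRS = 2·(y−5)/(x−4). Tangency with P_x/P_y gives y−5 = (1/2)·(P_x/P_y)·(x−4).
Substituting into the budget: x* = 4 + 2/3·(M − 4·P_x − 5·P_y)/P_x, and y* = 5 + 1/3·(…)/P_y.
Discretionary income = 148 − 4·3 − 5·4 = 116; y* = 5 + 1/3·116/4 = 14.6667.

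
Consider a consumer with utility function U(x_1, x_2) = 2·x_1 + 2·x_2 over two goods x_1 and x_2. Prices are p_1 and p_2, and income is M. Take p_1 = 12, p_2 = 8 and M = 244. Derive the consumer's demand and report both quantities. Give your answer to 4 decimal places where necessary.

x_1* = 0, x_2* = 30.5

Perfect substitutes: compare marginal utility per dollar. 2/p_1 vs 2/p_2 → 0.1667 vs 0.25.
x_2 gives more utility per dollar, so spend all income on x_2: x_2* = M/p_2, x_1* = 0.
Numerically: x_1* = 0, x_2* = 30.5.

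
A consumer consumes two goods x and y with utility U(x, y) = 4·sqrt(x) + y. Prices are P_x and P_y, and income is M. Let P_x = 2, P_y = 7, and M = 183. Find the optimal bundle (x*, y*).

MU_x = 2/√x, MU_y = 1. Tangency: 2/√x = P_x/P_y.
Thus x* = (2·P_y/P_x)² — independent of M — with the rest of income spent on y.
Plugging in: x* = (2·7/2)² = 49, y* = 12.1429.

x* = 49, y* = 12.1429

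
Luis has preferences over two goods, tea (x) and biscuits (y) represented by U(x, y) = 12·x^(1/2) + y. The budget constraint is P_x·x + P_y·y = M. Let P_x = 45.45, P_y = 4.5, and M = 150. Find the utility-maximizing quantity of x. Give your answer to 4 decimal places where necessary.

x* = 0.3529

Utility is quasi-linear in y; the FOC for x is 6/√x = P_x/P_y.
Solve: √x = 6·P_y/P_x, so x*(P_x,P_y) = (6·P_y/P_x)², and y* = (M − P_x·x*)/P_y.
Plugging in: x* = (6·4.5/45.45)² = 0.3529.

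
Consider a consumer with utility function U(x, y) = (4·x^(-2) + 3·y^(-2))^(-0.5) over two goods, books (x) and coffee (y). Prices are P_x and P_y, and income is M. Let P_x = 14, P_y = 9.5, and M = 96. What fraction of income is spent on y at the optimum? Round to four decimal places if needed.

share on y = 0.4123

From the CES first-order condition, (4/3)·(y/x)^(3) = P_x/P_y.
Hence y/x = ((3/4)·P_x/P_y)^(1/(3)), i.e. raised to the 1/3 power.
With the ratio pinned down, the budget gives x* = M/(P_x + P_y·(y/x)) and y* = (y/x)·x*.
Numerically y/x = 1.033924, so x* = 96/(14 + 9.5·1.033924) = 4.0298 and y* = 1.033924·4.0298 = 4.1665.
Expenditure on y: 9.5·4.1665 = 39.5822; share = 0.4123.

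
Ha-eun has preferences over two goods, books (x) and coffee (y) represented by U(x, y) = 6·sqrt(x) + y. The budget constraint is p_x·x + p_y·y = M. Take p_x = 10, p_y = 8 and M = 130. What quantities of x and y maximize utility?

x* = 5.76, y* = 9.05

MU_x = 3/√x, MU_y = 1. Tangency: 3/√x = p_x/p_y.
Solve: √x = 3·p_y/p_x, so x*(p_x,p_y) = (3·p_y/p_x)², and y* = (M − p_x·x*)/p_y.
Plugging in: x* = (3·8/10)² = 5.76, y* = 9.05.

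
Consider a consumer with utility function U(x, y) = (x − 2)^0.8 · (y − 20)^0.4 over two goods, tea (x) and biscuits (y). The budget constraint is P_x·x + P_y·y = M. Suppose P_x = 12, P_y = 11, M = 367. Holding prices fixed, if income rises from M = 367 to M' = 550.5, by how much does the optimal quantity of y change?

Δy* = 5.5606

MRS = 2·(y−20)/(x−2). Tangency with P_x/P_y gives y−20 = (1/2)·(P_x/P_y)·(x−2).
Substituting into the budget: x* = 2 + 2/3·(M − 2·P_x − 20·P_y)/P_x, and y* = 20 + 1/3·(…)/P_y.
Discretionary income = 367 − 2·12 − 20·11 = 123; y* = 20 + 1/3·123/11 = 23.7273.
At M' = 550.5: y* = 29.2879. Change: 29.2879 − 23.7273 = 5.5606.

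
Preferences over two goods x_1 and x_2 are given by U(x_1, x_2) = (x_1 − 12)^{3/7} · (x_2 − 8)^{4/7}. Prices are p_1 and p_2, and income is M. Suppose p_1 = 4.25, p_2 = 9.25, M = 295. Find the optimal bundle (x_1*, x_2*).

After buying the subsistence bundle (12, 8), a share 3/7 of the remaining income goes to x_1: x_1* = 12 + 3/7·(M − 12p_1 − 8p_2)/p_1.
Discretionary income = 295 − 12·4.25 − 8·9.25 = 170; x_1* = 12 + 3/7·170/4.25 = 29.1429; x_2* = 8 + 4/7·170/9.25 = 18.5019.

x_1* = 29.1429, x_2* = 18.5019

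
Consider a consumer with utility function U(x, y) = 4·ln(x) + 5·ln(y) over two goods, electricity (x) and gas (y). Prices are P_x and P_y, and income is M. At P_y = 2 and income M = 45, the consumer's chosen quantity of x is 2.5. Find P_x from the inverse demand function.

P_x = 8

The MRS is (4/5)·y/x. Set MRS = P_x/P_y.
So 4·P_y·y = 5·P_x·x; combined with the budget, a share 4/9 of income goes to x.
Demand: x*(P_x,P_y,M) = 4/9·M/P_x and y* = 5/9·M/P_y.
Set x* = 2.5 in the demand function and solve for P_x: P_x = 8.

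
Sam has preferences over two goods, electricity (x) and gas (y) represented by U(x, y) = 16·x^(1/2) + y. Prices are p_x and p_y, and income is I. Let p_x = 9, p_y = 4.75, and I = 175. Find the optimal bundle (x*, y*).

x* = 17.8272, y* = 3.0643

Plugging in: x* = (8·4.75/9)² = 17.8272, y* = 3.0643.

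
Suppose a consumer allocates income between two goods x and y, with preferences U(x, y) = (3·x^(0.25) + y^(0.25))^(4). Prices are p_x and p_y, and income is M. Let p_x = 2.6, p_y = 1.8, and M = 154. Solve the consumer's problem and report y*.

y* = 17.7221

MRS = MU_x/MU_y = 3·(y/x)^(0.75). Set equal to p_x/p_y.
Hence y/x = ((1/3)·p_x/p_y)^(1/(0.75)), i.e. raised to the 4/3 power.
With the ratio pinned down, the budget gives x* = M/(p_x + p_y·(y/x)) and y* = (y/x)·x*.
Numerically y/x = 0.377375, so x* = 154/(2.6 + 1.8·0.377375) = 46.9616 and y* = 0.377375·46.9616 = 17.7221.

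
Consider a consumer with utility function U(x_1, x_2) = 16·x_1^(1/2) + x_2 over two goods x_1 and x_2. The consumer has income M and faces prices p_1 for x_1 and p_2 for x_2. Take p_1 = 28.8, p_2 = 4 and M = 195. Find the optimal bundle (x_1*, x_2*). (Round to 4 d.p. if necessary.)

Utility is quasi-linear in x_2; the FOC for x_1 is 8/√x_1 = p_1/p_2.
Solve: √x_1 = 8·p_2/p_1, so x_1*(p_1,p_2) = (8·p_2/p_1)², and x_2* = (M − p_1·x_1*)/p_2.
Plugging in: x_1* = (8·4/28.8)² = 1.2346, x_2* = 39.8611.

x_1* = 1.2346, x_2* = 39.8611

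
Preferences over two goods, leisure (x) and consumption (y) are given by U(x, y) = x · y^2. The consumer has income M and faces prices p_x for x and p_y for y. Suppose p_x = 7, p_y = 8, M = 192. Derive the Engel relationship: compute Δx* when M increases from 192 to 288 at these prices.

Demand: x*(p_x,p_y,M) = 1/3·M/p_x and y* = 2/3·M/p_y.
At p_x=7, p_y=8, M=192: x* = 1/3·192/7 = 9.1429.
At M' = 288: x* = 13.7143. Change: 13.7143 − 9.1429 = 4.5714.

Δx* = 4.5714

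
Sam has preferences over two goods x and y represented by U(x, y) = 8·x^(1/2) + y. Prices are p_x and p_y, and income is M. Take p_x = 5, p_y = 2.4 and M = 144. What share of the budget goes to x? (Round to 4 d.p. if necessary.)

share on x = 0.128

Utility is quasi-linear in y; the FOC for x is 4/√x = p_x/p_y.
Thus x* = (4·p_y/p_x)² — independent of M — with the rest of income spent on y.
Plugging in: x* = (4·2.4/5)² = 3.6864, y* = 52.32.
Expenditure on x: 5·3.6864 = 18.432; share = 0.128.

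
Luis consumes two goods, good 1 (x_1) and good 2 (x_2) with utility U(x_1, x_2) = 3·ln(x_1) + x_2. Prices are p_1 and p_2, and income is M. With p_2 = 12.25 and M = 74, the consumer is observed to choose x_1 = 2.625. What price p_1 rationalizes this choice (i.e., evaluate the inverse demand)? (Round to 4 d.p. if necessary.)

Set MRS = p_1/p_2: (3/x_1)/1 = p_1/p_2.
So x_1*(p_1,p_2) = 3·p_2/p_1, independent of income; and x_2* = (M − 3·p_2)/p_2.
Set x_1* = 2.625 in the demand function and solve for p_1: p_1 = 14.

p_1 = 14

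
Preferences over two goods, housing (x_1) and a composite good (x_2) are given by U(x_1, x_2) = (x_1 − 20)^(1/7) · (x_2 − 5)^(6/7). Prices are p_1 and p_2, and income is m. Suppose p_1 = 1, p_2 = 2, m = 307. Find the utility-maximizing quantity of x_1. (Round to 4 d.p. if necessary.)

x_1* = 59.5714

After buying the subsistence bundle (20, 5), a share 1/7 of the remaining income goes to x_1: x_1* = 20 + 1/7·(m − 20p_1 − 5p_2)/p_1.
Discretionary income = 307 − 20·1 − 5·2 = 277; x_1* = 20 + 1/7·277/1 = 59.5714.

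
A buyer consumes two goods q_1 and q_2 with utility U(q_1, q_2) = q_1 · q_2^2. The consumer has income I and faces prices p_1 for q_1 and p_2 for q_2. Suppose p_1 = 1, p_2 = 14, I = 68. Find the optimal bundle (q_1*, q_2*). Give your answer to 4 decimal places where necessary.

q_1* = 22.6667, q_2* = 3.2381

MU_q_1/MU_q_2 = (q_2)/(2·q_1); tangency sets this equal to p_1/p_2.
Rearranging, p_2·q_2 = 2·p_1·q_1. Substituting into the budget gives p_1·q_1·(1 + 2) = I.
Demand: q_1*(p_1,p_2,I) = 1/3·I/p_1 and q_2* = 2/3·I/p_2.
At p_1=1, p_2=14, I=68: q_1* = 1/3·68/1 = 22.6667, q_2* = 3.2381.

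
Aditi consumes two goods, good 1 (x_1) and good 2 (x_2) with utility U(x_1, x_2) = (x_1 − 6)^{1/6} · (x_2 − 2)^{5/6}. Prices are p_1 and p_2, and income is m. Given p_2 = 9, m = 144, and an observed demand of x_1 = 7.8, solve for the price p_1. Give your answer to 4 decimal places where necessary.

p_1 = 7.5

MRS = (1/5)·(x_2−2)/(x_1−6). Tangency with p_1/p_2 gives x_2−2 = 5·(p_1/p_2)·(x_1−6).
Substituting into the budget: x_1* = 6 + 1/6·(m − 6·p_1 − 2·p_2)/p_1, and x_2* = 2 + 5/6·(…)/p_2.
Set x_1* = 7.8 in the demand function and solve for p_1: p_1 = 7.5.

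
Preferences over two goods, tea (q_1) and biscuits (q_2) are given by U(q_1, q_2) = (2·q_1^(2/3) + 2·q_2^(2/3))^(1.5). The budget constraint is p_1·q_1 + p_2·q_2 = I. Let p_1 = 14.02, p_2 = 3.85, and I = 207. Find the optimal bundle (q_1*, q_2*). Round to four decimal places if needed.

q_1* = 1.0353, q_2* = 49.9961

With the ratio pinned down, the budget gives q_1* = I/(p_1 + p_2·(q_2/q_1)) and q_2* = (q_2/q_1)·q_1*.
Numerically q_2/q_1 = 48.290517, so q_1* = 207/(14.02 + 3.85·48.290517) = 1.0353 and q_2* = 48.290517·1.0353 = 49.9961.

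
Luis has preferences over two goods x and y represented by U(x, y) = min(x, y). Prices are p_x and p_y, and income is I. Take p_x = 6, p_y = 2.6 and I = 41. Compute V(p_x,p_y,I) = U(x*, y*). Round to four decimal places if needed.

V = 4.7674

Demand: x*(p_x,p_y,I) = I/(p_x + p_y), y* = I/(p_x + p_y).
Here 6 + 2.6 = 8.6, giving x* = 4.7674 and y* = 4.7674.
Utility at the optimum: U(4.7674, 4.7674) = 4.7674.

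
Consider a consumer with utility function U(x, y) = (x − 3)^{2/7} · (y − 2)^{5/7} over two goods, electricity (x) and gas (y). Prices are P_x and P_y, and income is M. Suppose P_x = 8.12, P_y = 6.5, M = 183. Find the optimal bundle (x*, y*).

x* = 8.1246, y* = 18.0044

This is Cobb-Douglas in (x−3, y−2): tangency gives 2/7·P_y·(y−2) = 5/7·P_x·(x−3).
Substituting into the budget: x* = 3 + 2/7·(M − 3·P_x − 2·P_y)/P_x, and y* = 2 + 5/7·(…)/P_y.
Discretionary income = 183 − 3·8.12 − 2·6.5 = 145.64; x* = 3 + 2/7·145.64/8.12 = 8.1246; y* = 2 + 5/7·145.64/6.5 = 18.0044.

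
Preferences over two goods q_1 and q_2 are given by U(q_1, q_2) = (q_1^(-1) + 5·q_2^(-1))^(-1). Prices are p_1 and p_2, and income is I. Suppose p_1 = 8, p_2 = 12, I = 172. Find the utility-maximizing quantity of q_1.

q_1* = 5.7508

MU_q_1 ∝ q_1^(-2), MU_q_2 ∝ 5·q_2^(-2), so MRS = (1/5)·(q_2/q_1)^(2) = p_1/p_2.
Solve for the ratio: q_2/q_1 = [5·p_1/p_2]^(0.5).
Substitute q_2 = (q_2/q_1)·q_1 into the budget: q_1* = I/(p_1 + p_2·(q_2/q_1)).
Numerically q_2/q_1 = 1.825742, so q_1* = 172/(8 + 12·1.825742) = 5.7508.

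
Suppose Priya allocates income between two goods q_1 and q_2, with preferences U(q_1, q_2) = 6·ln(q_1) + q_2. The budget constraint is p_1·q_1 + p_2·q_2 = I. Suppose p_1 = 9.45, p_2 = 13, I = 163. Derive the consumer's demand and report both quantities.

MU_q_1 = 6/q_1, MU_q_2 = 1. Tangency: 6/q_1 = p_1/p_2.
So q_1*(p_1,p_2) = 6·p_2/p_1, independent of income; and q_2* = (I − 6·p_2)/p_2.
At the given prices: q_1* = 6·13/9.45 = 8.254, and q_2* = 6.5385.

q_1* = 8.254, q_2* = 6.5385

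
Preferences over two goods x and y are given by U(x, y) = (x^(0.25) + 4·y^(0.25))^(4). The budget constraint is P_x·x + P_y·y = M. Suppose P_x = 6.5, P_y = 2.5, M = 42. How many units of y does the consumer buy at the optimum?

y* = 15.0736

From the CES first-order condition, (1/4)·(y/x)^(0.75) = P_x/P_y.
Hence y/x = (4·P_x/P_y)^(1/(0.75)), i.e. raised to the 4/3 power.
With the ratio pinned down, the budget gives x* = M/(P_x + P_y·(y/x)) and y* = (y/x)·x*.
Numerically y/x = 22.700972, so x* = 42/(6.5 + 2.5·22.700972) = 0.664 and y* = 22.700972·0.664 = 15.0736.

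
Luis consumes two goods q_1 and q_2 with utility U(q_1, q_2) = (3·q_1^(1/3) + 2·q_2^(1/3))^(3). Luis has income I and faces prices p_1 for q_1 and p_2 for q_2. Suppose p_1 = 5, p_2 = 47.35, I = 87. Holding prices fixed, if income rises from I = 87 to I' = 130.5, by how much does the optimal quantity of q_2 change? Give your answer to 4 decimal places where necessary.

Δq_2* = 0.1381

MU_q_1 ∝ 3·q_1^(-2/3), MU_q_2 ∝ 2·q_2^(-2/3), so MRS = (3/2)·(q_2/q_1)^(2/3) = p_1/p_2.
Hence q_2/q_1 = ((2/3)·p_1/p_2)^(1/(2/3)), i.e. raised to the 1.5 power.
With the ratio pinned down, the budget gives q_1* = I/(p_1 + p_2·(q_2/q_1)) and q_2* = (q_2/q_1)·q_1*.
Numerically q_2/q_1 = 0.018678, so q_1* = 87/(5 + 47.35·0.018678) = 14.7848 and q_2* = 0.018678·14.7848 = 0.2762.
At I' = 130.5: q_2* = 0.4142. Change: 0.4142 − 0.2762 = 0.1381.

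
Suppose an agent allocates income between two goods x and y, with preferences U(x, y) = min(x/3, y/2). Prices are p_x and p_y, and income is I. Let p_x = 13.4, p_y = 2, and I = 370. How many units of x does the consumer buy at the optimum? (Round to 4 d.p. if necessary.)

x* = 25.1131

With perfect complements, no substitution: consume in ratio x:y = 3:2.
Budget: p_x·x + p_y·(2/3)·x = I, so (3·p_x + 2·p_y)·x = 3·I.
Demand: x*(p_x,p_y,I) = 3·I/(3·p_x + 2·p_y), y* = 2·I/(3·p_x + 2·p_y).
Here 3·13.4 + 2·2 = 44.2, giving x* = 25.1131.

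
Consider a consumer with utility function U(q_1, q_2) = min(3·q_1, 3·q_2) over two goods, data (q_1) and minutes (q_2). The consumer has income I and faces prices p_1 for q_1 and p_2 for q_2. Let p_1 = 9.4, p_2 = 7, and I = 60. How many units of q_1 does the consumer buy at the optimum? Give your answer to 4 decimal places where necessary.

q_1* = 3.6585

With perfect complements, no substitution: consume in ratio q_1:q_2 = 3:3.
Budget: p_1·q_1 + p_2·q_1 = I, so (3·p_1 + 3·p_2)·q_1 = 3·I.
Demand: q_1*(p_1,p_2,I) = 3·I/(3·p_1 + 3·p_2), q_2* = 3·I/(3·p_1 + 3·p_2).
Here 3·9.4 + 3·7 = 49.2, giving q_1* = 3.6585.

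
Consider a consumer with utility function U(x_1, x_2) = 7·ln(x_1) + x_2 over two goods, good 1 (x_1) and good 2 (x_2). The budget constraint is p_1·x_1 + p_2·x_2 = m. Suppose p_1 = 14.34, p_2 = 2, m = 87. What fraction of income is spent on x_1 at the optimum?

Set MRS = p_1/p_2: (7/x_1)/1 = p_1/p_2.
So x_1*(p_1,p_2) = 7·p_2/p_1, independent of income; and x_2* = (m − 7·p_2)/p_2.
At the given prices: x_1* = 7·2/14.34 = 0.9763, and x_2* = 36.5.
Expenditure on x_1: 14.34·0.9763 = 14; share = 0.1609.

share on x_1 = 0.1609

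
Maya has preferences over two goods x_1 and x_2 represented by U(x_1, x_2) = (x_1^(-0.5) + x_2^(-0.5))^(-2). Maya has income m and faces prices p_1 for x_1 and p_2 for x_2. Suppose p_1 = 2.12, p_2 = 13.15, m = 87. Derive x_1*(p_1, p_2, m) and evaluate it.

x_1* = 14.4633

Numerically x_2/x_1 = 0.296215, so x_1* = 87/(2.12 + 13.15·0.296215) = 14.4633.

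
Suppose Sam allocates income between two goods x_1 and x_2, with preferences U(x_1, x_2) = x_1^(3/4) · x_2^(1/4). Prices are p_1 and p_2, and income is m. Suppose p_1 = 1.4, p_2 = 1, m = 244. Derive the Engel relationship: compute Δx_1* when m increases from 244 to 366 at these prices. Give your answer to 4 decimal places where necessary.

Demand: x_1*(p_1,p_2,m) = 0.75·m/p_1 and x_2* = 0.25·m/p_2.
At p_1=1.4, p_2=1, m=244: x_1* = 0.75·244/1.4 = 130.7143.
At m' = 366: x_1* = 196.0714. Change: 196.0714 − 130.7143 = 65.3571.

Δx_1* = 65.3571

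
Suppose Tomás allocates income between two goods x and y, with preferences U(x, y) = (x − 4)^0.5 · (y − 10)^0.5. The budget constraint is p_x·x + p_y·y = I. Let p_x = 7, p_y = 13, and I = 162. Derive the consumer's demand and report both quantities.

x* = 4.2857, y* = 10.1538

Let x' = x−4, y' = y−10. MRS = y'/x' = p_x/p_y.
After buying the subsistence bundle (4, 10), a share 0.5 of the remaining income goes to x: x* = 4 + 0.5·(I − 4p_x − 10p_y)/p_x.
Discretionary income = 162 − 4·7 − 10·13 = 4; x* = 4 + 0.5·4/7 = 4.2857; y* = 10 + 0.5·4/13 = 10.1538.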